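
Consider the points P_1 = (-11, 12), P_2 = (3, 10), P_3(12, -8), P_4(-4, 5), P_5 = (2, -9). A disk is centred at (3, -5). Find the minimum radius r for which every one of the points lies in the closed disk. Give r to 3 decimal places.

22.023

The required radius is the distance from (3, -5) to the farthest point.
Squared distances: 485, 225, 90, 149, 17.
Maximum is 485, attained at P_1.
r = √485 ≈ 22.023.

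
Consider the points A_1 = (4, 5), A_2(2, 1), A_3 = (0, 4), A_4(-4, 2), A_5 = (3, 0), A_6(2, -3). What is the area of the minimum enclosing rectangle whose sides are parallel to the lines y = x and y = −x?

In coordinates u = x + y, v = x − y the rectangle is axis-aligned; the map (x,y)→(u,v) scales areas by 2.
u-values: 9, 3, 4, -2, 3, -1; range = 9 − (-2) = 11.
v-values: -1, 1, -4, -6, 3, 5; range = 5 − (-6) = 11.
Area = (11 × 11) / 2 = 60.5.

60.5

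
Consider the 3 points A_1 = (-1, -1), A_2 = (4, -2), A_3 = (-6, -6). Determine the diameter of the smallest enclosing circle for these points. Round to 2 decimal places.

10.77

Side lengths²: A_1A_2² = 26, A_1A_3² = 50, A_2A_3² = 116.
Since A_2A_3² = 116 ≥ 50 + 26 = 76, the angle opposite A_2A_3 is not acute, so the smallest enclosing circle has A_2A_3 as diameter.
Centre = midpoint of A_2A_3 = (-1, -4), r² = 116/4 = 29.
Diameter = 2r = 2√29 ≈ 10.77.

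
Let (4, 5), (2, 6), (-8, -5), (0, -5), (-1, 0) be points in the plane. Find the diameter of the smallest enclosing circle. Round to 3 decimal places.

15.620

The minimum enclosing circle of a finite set is fixed by two of the points (as a diameter) or three (as a circumcircle).
The farthest pair is (4, 5)–(-8, -5) with squared distance 244. The circle on this segment as diameter has centre (-2, 0) and r² = 244/4 = 61.
Check (2, 6): distance² to centre = 52 ≤ 61, so it lies inside.
All remaining points lie in this disk, and no smaller disk contains both endpoints, so this is the minimum enclosing circle.
Diameter = 2r = 2√61 ≈ 15.620.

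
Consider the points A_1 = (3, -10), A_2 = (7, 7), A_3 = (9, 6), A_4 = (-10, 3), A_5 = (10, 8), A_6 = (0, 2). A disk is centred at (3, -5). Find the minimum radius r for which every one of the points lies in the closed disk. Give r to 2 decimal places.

The required radius is the distance from (3, -5) to the farthest point.
Squared distances: 25, 160, 157, 233, 218, 58.
Maximum is 233, attained at A_4.
r = √233 ≈ 15.26.

15.26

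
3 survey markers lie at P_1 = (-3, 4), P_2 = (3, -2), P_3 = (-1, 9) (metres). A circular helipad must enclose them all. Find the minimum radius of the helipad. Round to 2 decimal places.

Side lengths²: P_1P_2² = 72, P_1P_3² = 29, P_2P_3² = 137.
Since P_2P_3² = 137 ≥ 72 + 29 = 101, the angle opposite P_2P_3 is not acute, so the smallest enclosing circle has P_2P_3 as diameter.
Centre = midpoint of P_2P_3 = (1, 3.5), r² = 137/4 = 34.25.
r = √(34.25) ≈ 5.85.

5.85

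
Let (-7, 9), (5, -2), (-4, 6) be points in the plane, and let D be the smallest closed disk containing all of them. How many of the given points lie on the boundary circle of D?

Call the three points A, B, C in the order given.
Side lengths²: AB² = 265, AC² = 18, BC² = 145.
Since AB² = 265 ≥ 145 + 18 = 163, the angle opposite AB is not acute, so the smallest enclosing circle has AB as diameter.
Centre = midpoint of AB = (-1, 3.5), r² = 265/4 = 66.25.
The points at distance exactly r from the centre are (-7, 9), (5, -2) — 2 points.

2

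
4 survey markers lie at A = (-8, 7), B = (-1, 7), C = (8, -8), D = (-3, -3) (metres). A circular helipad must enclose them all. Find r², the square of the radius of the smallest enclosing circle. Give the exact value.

120.25

The minimum enclosing circle of a finite set is fixed by two of the points (as a diameter) or three (as a circumcircle).
The farthest pair is A–C with squared distance 481. The circle on this segment as diameter has centre (0, -0.5) and r² = 481/4 = 120.25.
Check B: distance² to centre = 57.25 ≤ 120.25, so it lies inside.
All remaining points lie in this disk, and no smaller disk contains both endpoints, so this is the minimum enclosing circle.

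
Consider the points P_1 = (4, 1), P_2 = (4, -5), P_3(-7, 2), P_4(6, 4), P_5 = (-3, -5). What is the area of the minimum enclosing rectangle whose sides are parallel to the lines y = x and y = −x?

In coordinates u = x + y, v = x − y the rectangle is axis-aligned; the map (x,y)→(u,v) scales areas by 2.
u-values: 5, -1, -5, 10, -8; range = 10 − (-8) = 18.
v-values: 3, 9, -9, 2, 2; range = 9 − (-9) = 18.
Area = (18 × 18) / 2 = 162.

162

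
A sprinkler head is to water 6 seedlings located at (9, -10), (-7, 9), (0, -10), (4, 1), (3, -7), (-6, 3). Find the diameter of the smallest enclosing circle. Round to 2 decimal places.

The minimum enclosing circle of a finite set is fixed by two of the points (as a diameter) or three (as a circumcircle).
The farthest pair is (9, -10)–(-7, 9) with squared distance 617. The circle on this segment as diameter has centre (1, -0.5) and r² = 617/4 = 154.25.
Check (0, -10): distance² to centre = 91.25 ≤ 154.25, so it lies inside.
All remaining points lie in this disk, and no smaller disk contains both endpoints, so this is the minimum enclosing circle.
Diameter = 2r = 2√(154.25) ≈ 24.84.

24.84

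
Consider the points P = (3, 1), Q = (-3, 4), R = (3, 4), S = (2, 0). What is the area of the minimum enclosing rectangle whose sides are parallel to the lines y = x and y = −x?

27

In coordinates u = x + y, v = x − y the rectangle is axis-aligned; the map (x,y)→(u,v) scales areas by 2.
u-values: 4, 1, 7, 2; range = 7 − 1 = 6.
v-values: 2, -7, -1, 2; range = 2 − (-7) = 9.
Area = (6 × 9) / 2 = 27.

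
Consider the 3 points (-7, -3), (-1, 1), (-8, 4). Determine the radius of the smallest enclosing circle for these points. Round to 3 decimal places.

Call the three points A, B, C in the order given.
Side lengths²: AB² = 52, AC² = 50, BC² = 58.
Since BC² = 58 < 52 + 50 = 102, the triangle is acute, so the smallest enclosing circle is the circumcircle.
Circumcentre = (-120/23, 19/23), r² = 9425/529.
r = √(9425/529) ≈ 4.221.

4.221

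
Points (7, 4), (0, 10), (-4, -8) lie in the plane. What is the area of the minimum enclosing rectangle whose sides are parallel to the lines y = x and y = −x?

In coordinates u = x + y, v = x − y the rectangle is axis-aligned; the map (x,y)→(u,v) scales areas by 2.
u-values: 11, 10, -12; range = 11 − (-12) = 23.
v-values: 3, -10, 4; range = 4 − (-10) = 14.
Area = (23 × 14) / 2 = 161.

161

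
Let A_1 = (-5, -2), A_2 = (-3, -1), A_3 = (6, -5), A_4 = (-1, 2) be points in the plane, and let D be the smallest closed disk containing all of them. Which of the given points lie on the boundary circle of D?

A smallest enclosing disk is always determined by at most three of the input points on its boundary.
The farthest pair is A_1–A_3 with squared distance 130. The circle on this segment as diameter has centre (0.5, -3.5) and r² = 130/4 = 32.5.
Check A_2: distance² to centre = 18.5 ≤ 32.5, so it lies inside.
All remaining points lie in this disk, and no smaller disk contains both endpoints, so this is the minimum enclosing circle.
The points at distance exactly r from the centre are A_1, A_3, A_4 — 3 points.

A_1, A_3, A_4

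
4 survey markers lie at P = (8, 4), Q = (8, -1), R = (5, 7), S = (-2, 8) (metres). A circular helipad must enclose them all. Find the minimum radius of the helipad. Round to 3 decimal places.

The farthest pair is Q–S with squared distance 181. The circle on this segment as diameter has centre (3, 3.5) and r² = 181/4 = 45.25.
Check P: distance² to centre = 25.25 ≤ 45.25, so it lies inside.
All remaining points lie in this disk, and no smaller disk contains both endpoints, so this is the minimum enclosing circle.
r = √(45.25) ≈ 6.727.

6.727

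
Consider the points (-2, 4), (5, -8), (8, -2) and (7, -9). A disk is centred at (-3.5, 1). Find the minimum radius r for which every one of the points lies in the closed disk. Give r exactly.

14.5

The required radius is the distance from (-3.5, 1) to the farthest point.
Squared distances: 11.25, 153.25, 141.25, 210.25.
Maximum is 210.25, attained at (7, -9).
r = √(210.25) = 14.5.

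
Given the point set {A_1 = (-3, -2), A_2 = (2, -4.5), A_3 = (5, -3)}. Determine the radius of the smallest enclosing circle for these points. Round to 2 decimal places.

4.03

Side lengths²: A_1A_2² = 31.25, A_1A_3² = 65, A_2A_3² = 11.25.
Since A_1A_3² = 65 ≥ 31.25 + 11.25 = 42.5, the angle opposite A_1A_3 is not acute, so the smallest enclosing circle has A_1A_3 as diameter.
Centre = midpoint of A_1A_3 = (1, -2.5), r² = 65/4 = 16.25.
r = √(16.25) ≈ 4.03.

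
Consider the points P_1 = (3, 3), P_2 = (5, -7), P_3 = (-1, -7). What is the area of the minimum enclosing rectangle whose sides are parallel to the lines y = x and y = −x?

84

In coordinates u = x + y, v = x − y the rectangle is axis-aligned; the map (x,y)→(u,v) scales areas by 2.
u-values: 6, -2, -8; range = 6 − (-8) = 14.
v-values: 0, 12, 6; range = 12 − 0 = 12.
Area = (14 × 12) / 2 = 84.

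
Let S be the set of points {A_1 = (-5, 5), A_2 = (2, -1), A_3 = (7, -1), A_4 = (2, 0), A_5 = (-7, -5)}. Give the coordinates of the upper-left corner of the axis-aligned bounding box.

(-7, 5)

x-range [-7, 7], y-range [-5, 5].
The upper-left corner is (-7, 5).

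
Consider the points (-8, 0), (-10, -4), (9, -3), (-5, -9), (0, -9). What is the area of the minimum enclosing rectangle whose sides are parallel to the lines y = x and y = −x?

200

In coordinates u = x + y, v = x − y the rectangle is axis-aligned; the map (x,y)→(u,v) scales areas by 2.
u-values: -8, -14, 6, -14, -9; range = 6 − (-14) = 20.
v-values: -8, -6, 12, 4, 9; range = 12 − (-8) = 20.
Area = (20 × 20) / 2 = 200.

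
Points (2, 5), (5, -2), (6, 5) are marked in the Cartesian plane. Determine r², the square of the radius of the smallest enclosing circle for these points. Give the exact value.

Call the three points A, B, C in the order given.
Side lengths²: AB² = 58, AC² = 16, BC² = 50.
Since AB² = 58 < 50 + 16 = 66, the triangle is acute, so the smallest enclosing circle is the circumcircle.
Circumcentre = (4, 12/7), r² = 725/49.

725/49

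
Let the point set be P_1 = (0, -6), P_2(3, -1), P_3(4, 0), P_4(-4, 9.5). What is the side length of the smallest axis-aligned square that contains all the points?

15.5

The bounding box has width 8 and height 15.5.
An axis-aligned square enclosing the set must have side ≥ max(width, height).
So the minimum side is max(8, 15.5) = 15.5.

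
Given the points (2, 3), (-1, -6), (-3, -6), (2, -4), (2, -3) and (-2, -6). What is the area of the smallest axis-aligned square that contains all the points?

The bounding box has width 5 and height 9.
An axis-aligned square enclosing the set must have side ≥ max(width, height).
So the minimum side is max(5, 9) = 9.
Area = 9² = 81.

81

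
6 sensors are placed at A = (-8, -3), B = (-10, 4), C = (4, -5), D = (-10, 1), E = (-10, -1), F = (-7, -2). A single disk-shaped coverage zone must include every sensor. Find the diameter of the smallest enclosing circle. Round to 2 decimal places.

16.64

The farthest pair is B–C with squared distance 277. The circle on this segment as diameter has centre (-3, -0.5) and r² = 277/4 = 69.25.
Check A: distance² to centre = 31.25 ≤ 69.25, so it lies inside.
All remaining points lie in this disk, and no smaller disk contains both endpoints, so this is the minimum enclosing circle.
Diameter = 2r = 2√(69.25) ≈ 16.64.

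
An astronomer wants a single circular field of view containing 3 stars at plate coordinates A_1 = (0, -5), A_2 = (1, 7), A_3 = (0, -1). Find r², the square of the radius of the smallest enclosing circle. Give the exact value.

Side lengths²: A_1A_2² = 145, A_1A_3² = 16, A_2A_3² = 65.
Since A_1A_2² = 145 ≥ 65 + 16 = 81, the angle opposite A_1A_2 is not acute, so the smallest enclosing circle has A_1A_2 as diameter.
Centre = midpoint of A_1A_2 = (0.5, 1), r² = 145/4 = 36.25.

36.25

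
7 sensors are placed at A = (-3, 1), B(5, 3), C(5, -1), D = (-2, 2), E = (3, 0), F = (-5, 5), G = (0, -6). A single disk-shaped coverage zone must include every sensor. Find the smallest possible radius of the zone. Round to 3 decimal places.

6.343

By Welzl's lemma the MEC is supported by two points (diametrically opposite) or three points (on a circumcircle).
The minimum enclosing circle is determined by three boundary points: B, F, G.
Their circumcentre is (-0.74, 0.3) with r² = 40.2376.
The farthest remaining point C is at distance² 34.6376 ≤ 40.2376.
r = √(40.2376) ≈ 6.343.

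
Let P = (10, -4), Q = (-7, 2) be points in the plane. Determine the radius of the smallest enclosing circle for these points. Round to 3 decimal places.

9.014

The smallest circle enclosing two points has them as diameter endpoints.
Centre = midpoint = (1.5, -1); r² = |PQ|²/4 = 325/4 = 81.25.
r = √(81.25) ≈ 9.014.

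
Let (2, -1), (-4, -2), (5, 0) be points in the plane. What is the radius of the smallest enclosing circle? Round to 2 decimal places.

4.61

Call the three points A, B, C in the order given.
Side lengths²: AB² = 37, AC² = 10, BC² = 85.
Since BC² = 85 ≥ 37 + 10 = 47, the angle opposite BC is not acute, so the smallest enclosing circle has BC as diameter.
Centre = midpoint of BC = (0.5, -1), r² = 85/4 = 21.25.
r = √(21.25) ≈ 4.61.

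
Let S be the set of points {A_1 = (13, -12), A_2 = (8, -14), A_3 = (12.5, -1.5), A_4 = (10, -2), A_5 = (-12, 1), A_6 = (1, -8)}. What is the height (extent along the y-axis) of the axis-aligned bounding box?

max y = 1, min y = -14, so height = 15.

15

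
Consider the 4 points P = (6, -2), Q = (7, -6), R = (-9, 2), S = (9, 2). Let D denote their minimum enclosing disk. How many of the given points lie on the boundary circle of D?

3

By Welzl's lemma the MEC is supported by two points (diametrically opposite) or three points (on a circumcircle).
The minimum enclosing circle is determined by three boundary points: Q, R, S.
Their circumcentre is (0, 0) with r² = 85.
The farthest remaining point P is at distance² 40 ≤ 85.
The points at distance exactly r from the centre are Q, R, S — 3 points.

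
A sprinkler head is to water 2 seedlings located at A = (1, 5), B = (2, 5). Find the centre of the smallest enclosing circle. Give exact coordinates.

The smallest circle enclosing two points has them as diameter endpoints.
Centre = midpoint = (1.5, 5); r² = |AB|²/4 = 1/4 = 0.25.
Centre = (1.5, 5).

(1.5, 5)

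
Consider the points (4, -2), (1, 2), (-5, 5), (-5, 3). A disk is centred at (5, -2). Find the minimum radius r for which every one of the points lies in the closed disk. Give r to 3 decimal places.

The required radius is the distance from (5, -2) to the farthest point.
Squared distances: 1, 32, 149, 125.
Maximum is 149, attained at (-5, 5).
r = √149 ≈ 12.207.

12.207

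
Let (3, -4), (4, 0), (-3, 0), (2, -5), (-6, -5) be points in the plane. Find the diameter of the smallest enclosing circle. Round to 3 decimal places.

A smallest enclosing disk is always determined by at most three of the input points on its boundary.
The farthest pair is (4, 0)–(-6, -5) with squared distance 125. The circle on this segment as diameter has centre (-1, -2.5) and r² = 125/4 = 31.25.
Check (3, -4): distance² to centre = 18.25 ≤ 31.25, so it lies inside.
All remaining points lie in this disk, and no smaller disk contains both endpoints, so this is the minimum enclosing circle.
Diameter = 2r = 2√(31.25) ≈ 11.180.

11.180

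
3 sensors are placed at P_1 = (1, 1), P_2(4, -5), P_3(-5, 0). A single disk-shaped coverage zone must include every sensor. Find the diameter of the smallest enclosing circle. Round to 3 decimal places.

Side lengths²: P_1P_2² = 45, P_1P_3² = 37, P_2P_3² = 106.
Since P_2P_3² = 106 ≥ 45 + 37 = 82, the angle opposite P_2P_3 is not acute, so the smallest enclosing circle has P_2P_3 as diameter.
Centre = midpoint of P_2P_3 = (-0.5, -2.5), r² = 106/4 = 26.5.
Diameter = 2r = 2√(26.5) ≈ 10.296.

10.296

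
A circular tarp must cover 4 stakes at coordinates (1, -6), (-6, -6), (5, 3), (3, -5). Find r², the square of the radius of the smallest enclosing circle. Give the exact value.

50.5

The minimum enclosing circle of a finite set is fixed by two of the points (as a diameter) or three (as a circumcircle).
The farthest pair is (-6, -6)–(5, 3) with squared distance 202. The circle on this segment as diameter has centre (-0.5, -1.5) and r² = 202/4 = 50.5.
Check (1, -6): distance² to centre = 22.5 ≤ 50.5, so it lies inside.
All remaining points lie in this disk, and no smaller disk contains both endpoints, so this is the minimum enclosing circle.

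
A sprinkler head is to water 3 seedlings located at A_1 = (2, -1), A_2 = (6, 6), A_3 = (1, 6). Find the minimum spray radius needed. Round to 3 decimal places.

Side lengths²: A_1A_2² = 65, A_1A_3² = 50, A_2A_3² = 25.
Since A_1A_2² = 65 < 50 + 25 = 75, the triangle is acute, so the smallest enclosing circle is the circumcircle.
Circumcentre = (3.5, 39/14), r² = 1625/98.
r = √(1625/98) ≈ 4.072.

4.072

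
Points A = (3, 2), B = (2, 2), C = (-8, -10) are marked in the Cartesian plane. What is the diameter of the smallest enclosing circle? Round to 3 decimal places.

16.279

Side lengths²: AB² = 1, AC² = 265, BC² = 244.
Since AC² = 265 ≥ 244 + 1 = 245, the angle opposite AC is not acute, so the smallest enclosing circle has AC as diameter.
Centre = midpoint of AC = (-2.5, -4), r² = 265/4 = 66.25.
Diameter = 2r = 2√(66.25) ≈ 16.279.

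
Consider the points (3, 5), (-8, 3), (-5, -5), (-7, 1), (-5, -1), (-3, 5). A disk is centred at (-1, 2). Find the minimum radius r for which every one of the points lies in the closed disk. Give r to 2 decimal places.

The required radius is the distance from (-1, 2) to the farthest point.
Squared distances: 25, 50, 65, 37, 25, 13.
Maximum is 65, attained at (-5, -5).
r = √65 ≈ 8.06.

8.06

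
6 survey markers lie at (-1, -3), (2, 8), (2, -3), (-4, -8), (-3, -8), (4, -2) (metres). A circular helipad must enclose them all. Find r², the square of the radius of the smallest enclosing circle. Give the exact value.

By Welzl's lemma the MEC is supported by two points (diametrically opposite) or three points (on a circumcircle).
The farthest pair is (2, 8)–(-4, -8) with squared distance 292. The circle on this segment as diameter has centre (-1, 0) and r² = 292/4 = 73.
Check (-1, -3): distance² to centre = 9 ≤ 73, so it lies inside.
All remaining points lie in this disk, and no smaller disk contains both endpoints, so this is the minimum enclosing circle.

73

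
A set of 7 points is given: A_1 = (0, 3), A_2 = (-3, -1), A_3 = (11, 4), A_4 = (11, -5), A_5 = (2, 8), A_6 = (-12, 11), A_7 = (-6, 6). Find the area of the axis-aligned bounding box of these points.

368

x ranges over [-12, 11], width 23.
y ranges over [-5, 11], height 16.
Area = 23 × 16 = 368.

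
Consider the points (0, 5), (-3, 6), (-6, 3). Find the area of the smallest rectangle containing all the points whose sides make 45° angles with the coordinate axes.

16

In coordinates u = x + y, v = x − y the rectangle is axis-aligned; the map (x,y)→(u,v) scales areas by 2.
u-values: 5, 3, -3; range = 5 − (-3) = 8.
v-values: -5, -9, -9; range = -5 − (-9) = 4.
Area = (8 × 4) / 2 = 16.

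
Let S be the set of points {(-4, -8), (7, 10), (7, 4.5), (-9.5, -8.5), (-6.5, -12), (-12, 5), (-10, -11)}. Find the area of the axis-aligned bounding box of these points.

418

x ranges over [-12, 7], width 19.
y ranges over [-12, 10], height 22.
Area = 19 × 22 = 418.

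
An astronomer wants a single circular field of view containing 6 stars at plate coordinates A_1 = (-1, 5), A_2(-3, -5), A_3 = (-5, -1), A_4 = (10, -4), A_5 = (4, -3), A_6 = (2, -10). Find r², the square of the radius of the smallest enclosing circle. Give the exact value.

The minimum enclosing circle is determined by three boundary points: A_1, A_4, A_6.
Their circumcentre is (54/23, -49/23) with r² = 32825/529.
The farthest remaining point A_3 is at distance² 29237/529 ≤ 32825/529.

32825/529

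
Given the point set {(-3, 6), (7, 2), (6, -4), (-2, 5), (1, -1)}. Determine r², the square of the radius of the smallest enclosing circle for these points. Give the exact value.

45.25

A smallest enclosing disk is always determined by at most three of the input points on its boundary.
The farthest pair is (-3, 6)–(6, -4) with squared distance 181. The circle on this segment as diameter has centre (1.5, 1) and r² = 181/4 = 45.25.
Check (7, 2): distance² to centre = 31.25 ≤ 45.25, so it lies inside.
All remaining points lie in this disk, and no smaller disk contains both endpoints, so this is the minimum enclosing circle.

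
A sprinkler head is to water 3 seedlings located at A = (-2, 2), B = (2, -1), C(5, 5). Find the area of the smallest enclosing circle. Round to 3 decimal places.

Side lengths²: AB² = 25, AC² = 58, BC² = 45.
Since AC² = 58 < 45 + 25 = 70, the triangle is acute, so the smallest enclosing circle is the circumcircle.
Circumcentre = (39/22, 63/22), r² = 3625/242.
Area = π·r² = π·3625/242 ≈ 47.059.

47.059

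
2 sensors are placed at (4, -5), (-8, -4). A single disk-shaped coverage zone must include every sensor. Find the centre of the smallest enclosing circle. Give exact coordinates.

The smallest circle enclosing two points has them as diameter endpoints.
Centre = midpoint = (-2, -4.5); r² = |(4, -5)−(-8, -4)|²/4 = 145/4 = 36.25.
Centre = (-2, -4.5).

(-2, -4.5)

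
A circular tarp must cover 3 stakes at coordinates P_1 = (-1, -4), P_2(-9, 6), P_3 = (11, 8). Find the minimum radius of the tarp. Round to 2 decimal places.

Side lengths²: P_1P_2² = 164, P_1P_3² = 288, P_2P_3² = 404.
Since P_2P_3² = 404 < 288 + 164 = 452, the triangle is acute, so the smallest enclosing circle is the circumcircle.
Circumcentre = (10/9, 53/9), r² = 8282/81.
r = √(8282/81) ≈ 10.11.

10.11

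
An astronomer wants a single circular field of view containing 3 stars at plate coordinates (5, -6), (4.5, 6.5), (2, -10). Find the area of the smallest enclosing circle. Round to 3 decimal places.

218.733

Call the three points A, B, C in the order given.
Side lengths²: AB² = 156.5, AC² = 25, BC² = 278.5.
Since BC² = 278.5 ≥ 156.5 + 25 = 181.5, the angle opposite BC is not acute, so the smallest enclosing circle has BC as diameter.
Centre = midpoint of BC = (3.25, -1.75), r² = 278.5/4 = 69.625.
Area = π·r² = π·69.625 ≈ 218.733.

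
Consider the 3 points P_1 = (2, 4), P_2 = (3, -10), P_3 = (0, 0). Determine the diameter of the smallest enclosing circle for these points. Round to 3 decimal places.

Side lengths²: P_1P_2² = 197, P_1P_3² = 20, P_2P_3² = 109.
Since P_1P_2² = 197 ≥ 109 + 20 = 129, the angle opposite P_1P_2 is not acute, so the smallest enclosing circle has P_1P_2 as diameter.
Centre = midpoint of P_1P_2 = (2.5, -3), r² = 197/4 = 49.25.
Diameter = 2r = 2√(49.25) ≈ 14.036.

14.036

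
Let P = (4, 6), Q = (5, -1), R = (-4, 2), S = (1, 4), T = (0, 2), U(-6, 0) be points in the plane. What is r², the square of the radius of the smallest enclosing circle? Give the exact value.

By Welzl's lemma the MEC is supported by two points (diametrically opposite) or three points (on a circumcircle).
The minimum enclosing circle is determined by three boundary points: P, Q, U.
Their circumcentre is (-11/38, 69/38) with r² = 25925/722.
The farthest remaining point R is at distance² 9965/722 ≤ 25925/722.

25925/722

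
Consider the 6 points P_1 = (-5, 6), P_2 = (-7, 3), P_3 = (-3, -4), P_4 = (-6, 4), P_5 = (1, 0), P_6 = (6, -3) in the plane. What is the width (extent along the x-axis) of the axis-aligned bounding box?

max x = 6, min x = -7, so width = 13.

13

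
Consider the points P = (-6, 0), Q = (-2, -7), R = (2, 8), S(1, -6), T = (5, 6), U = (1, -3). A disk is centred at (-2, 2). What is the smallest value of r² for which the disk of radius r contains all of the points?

81

The required radius is the distance from (-2, 2) to the farthest point.
Squared distances: 20, 81, 52, 73, 65, 34.
Maximum is 81, attained at Q.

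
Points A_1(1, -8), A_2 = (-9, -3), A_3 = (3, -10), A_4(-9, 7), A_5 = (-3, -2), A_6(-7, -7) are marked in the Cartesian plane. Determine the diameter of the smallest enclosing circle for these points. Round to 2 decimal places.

20.81

By Welzl's lemma the MEC is supported by two points (diametrically opposite) or three points (on a circumcircle).
The farthest pair is A_3–A_4 with squared distance 433. The circle on this segment as diameter has centre (-3, -1.5) and r² = 433/4 = 108.25.
Check A_1: distance² to centre = 58.25 ≤ 108.25, so it lies inside.
All remaining points lie in this disk, and no smaller disk contains both endpoints, so this is the minimum enclosing circle.
Diameter = 2r = 2√(108.25) ≈ 20.81.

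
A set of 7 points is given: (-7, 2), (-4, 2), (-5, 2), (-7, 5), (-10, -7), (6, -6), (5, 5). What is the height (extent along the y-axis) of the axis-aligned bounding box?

max y = 5, min y = -7, so height = 12.

12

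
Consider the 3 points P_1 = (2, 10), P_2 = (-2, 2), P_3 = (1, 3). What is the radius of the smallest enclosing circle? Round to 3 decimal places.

Side lengths²: P_1P_2² = 80, P_1P_3² = 50, P_2P_3² = 10.
Since P_1P_2² = 80 ≥ 50 + 10 = 60, the angle opposite P_1P_2 is not acute, so the smallest enclosing circle has P_1P_2 as diameter.
Centre = midpoint of P_1P_2 = (0, 6), r² = 80/4 = 20.
r = √20 ≈ 4.472.

4.472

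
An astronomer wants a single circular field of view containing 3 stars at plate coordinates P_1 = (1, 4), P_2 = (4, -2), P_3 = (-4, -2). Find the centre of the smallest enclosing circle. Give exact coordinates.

Side lengths²: P_1P_2² = 45, P_1P_3² = 61, P_2P_3² = 64.
Since P_2P_3² = 64 < 61 + 45 = 106, the triangle is acute, so the smallest enclosing circle is the circumcircle.
Circumcentre = (0, -0.25), r² = 19.0625.
Centre = (0, -0.25).

(0, -0.25)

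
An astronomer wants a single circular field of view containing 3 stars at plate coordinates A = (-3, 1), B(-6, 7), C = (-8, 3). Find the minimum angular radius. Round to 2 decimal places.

3.37

Side lengths²: AB² = 45, AC² = 29, BC² = 20.
Since AB² = 45 < 29 + 20 = 49, the triangle is acute, so the smallest enclosing circle is the circumcircle.
Circumcentre = (-4.75, 3.875), r² = 11.328125.
r = √(11.328125) ≈ 3.37.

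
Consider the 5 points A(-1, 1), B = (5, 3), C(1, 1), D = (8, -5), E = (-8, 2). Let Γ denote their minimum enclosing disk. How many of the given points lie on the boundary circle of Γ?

By Welzl's lemma the MEC is supported by two points (diametrically opposite) or three points (on a circumcircle).
The farthest pair is D–E with squared distance 305. The circle on this segment as diameter has centre (0, -1.5) and r² = 305/4 = 76.25.
Check A: distance² to centre = 7.25 ≤ 76.25, so it lies inside.
All remaining points lie in this disk, and no smaller disk contains both endpoints, so this is the minimum enclosing circle.
The points at distance exactly r from the centre are D, E — 2 points.

2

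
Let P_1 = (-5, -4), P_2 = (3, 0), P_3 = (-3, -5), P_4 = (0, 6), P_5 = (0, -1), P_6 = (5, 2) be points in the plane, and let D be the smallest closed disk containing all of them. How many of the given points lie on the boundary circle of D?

3

The minimum enclosing circle of a finite set is fixed by two of the points (as a diameter) or three (as a circumcircle).
The minimum enclosing circle is determined by three boundary points: P_1, P_4, P_6.
Their circumcentre is (-9/14, 1/14) with r² = 3485/98.
The farthest remaining point P_3 is at distance² 3065/98 ≤ 3485/98.
The points at distance exactly r from the centre are P_1, P_4, P_6 — 3 points.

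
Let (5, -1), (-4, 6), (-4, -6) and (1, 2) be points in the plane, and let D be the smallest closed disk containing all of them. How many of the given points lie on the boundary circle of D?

3

By Welzl's lemma the MEC is supported by two points (diametrically opposite) or three points (on a circumcircle).
The minimum enclosing circle is determined by three boundary points: (5, -1), (-4, 6), (-4, -6).
Their circumcentre is (-13/9, 0) with r² = 3445/81.
The farthest remaining point (1, 2) is at distance² 808/81 ≤ 3445/81.
The points at distance exactly r from the centre are (5, -1), (-4, 6), (-4, -6) — 3 points.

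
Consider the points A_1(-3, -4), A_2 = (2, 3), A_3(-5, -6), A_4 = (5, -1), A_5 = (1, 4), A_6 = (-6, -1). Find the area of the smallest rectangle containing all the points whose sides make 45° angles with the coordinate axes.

In coordinates u = x + y, v = x − y the rectangle is axis-aligned; the map (x,y)→(u,v) scales areas by 2.
u-values: -7, 5, -11, 4, 5, -7; range = 5 − (-11) = 16.
v-values: 1, -1, 1, 6, -3, -5; range = 6 − (-5) = 11.
Area = (16 × 11) / 2 = 88.

88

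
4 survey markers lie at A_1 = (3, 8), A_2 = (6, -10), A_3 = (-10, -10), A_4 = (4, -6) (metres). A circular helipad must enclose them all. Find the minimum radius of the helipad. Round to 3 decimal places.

The minimum enclosing circle of a finite set is fixed by two of the points (as a diameter) or three (as a circumcircle).
The minimum enclosing circle is determined by three boundary points: A_1, A_2, A_3.
Their circumcentre is (-2, -25/12) with r² = 18241/144.
The farthest remaining point A_4 is at distance² 7393/144 ≤ 18241/144.
r = √(18241/144) ≈ 11.255.

11.255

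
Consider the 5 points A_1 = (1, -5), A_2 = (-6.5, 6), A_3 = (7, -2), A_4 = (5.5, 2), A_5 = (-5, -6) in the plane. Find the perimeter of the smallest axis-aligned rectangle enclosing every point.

Width = max x − min x = 7 − (-6.5) = 13.5.
Height = max y − min y = 6 − (-6) = 12.
Perimeter = 2(13.5 + 12) = 51.

51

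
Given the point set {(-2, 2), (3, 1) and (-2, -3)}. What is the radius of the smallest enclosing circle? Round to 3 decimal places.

Call the three points A, B, C in the order given.
Side lengths²: AB² = 26, AC² = 25, BC² = 41.
Since BC² = 41 < 26 + 25 = 51, the triangle is acute, so the smallest enclosing circle is the circumcircle.
Circumcentre = (0.1, -0.5), r² = 10.66.
r = √(10.66) ≈ 3.265.

3.265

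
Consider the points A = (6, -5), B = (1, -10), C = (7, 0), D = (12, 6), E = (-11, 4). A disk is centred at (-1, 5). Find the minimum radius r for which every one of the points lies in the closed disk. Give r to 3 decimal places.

The required radius is the distance from (-1, 5) to the farthest point.
Squared distances: 149, 229, 89, 170, 101.
Maximum is 229, attained at B.
r = √229 ≈ 15.133.

15.133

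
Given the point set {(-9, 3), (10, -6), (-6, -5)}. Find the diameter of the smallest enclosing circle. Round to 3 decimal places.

Call the three points A, B, C in the order given.
Side lengths²: AB² = 442, AC² = 73, BC² = 257.
Since AB² = 442 ≥ 257 + 73 = 330, the angle opposite AB is not acute, so the smallest enclosing circle has AB as diameter.
Centre = midpoint of AB = (0.5, -1.5), r² = 442/4 = 110.5.
Diameter = 2r = 2√(110.5) ≈ 21.024.

21.024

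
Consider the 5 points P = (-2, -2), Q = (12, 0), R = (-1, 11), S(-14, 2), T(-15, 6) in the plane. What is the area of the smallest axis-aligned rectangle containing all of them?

351

x ranges over [-15, 12], width 27.
y ranges over [-2, 11], height 13.
Area = 27 × 13 = 351.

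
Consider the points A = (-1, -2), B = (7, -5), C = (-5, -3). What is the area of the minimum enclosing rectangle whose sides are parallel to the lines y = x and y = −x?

70

In coordinates u = x + y, v = x − y the rectangle is axis-aligned; the map (x,y)→(u,v) scales areas by 2.
u-values: -3, 2, -8; range = 2 − (-8) = 10.
v-values: 1, 12, -2; range = 12 − (-2) = 14.
Area = (10 × 14) / 2 = 70.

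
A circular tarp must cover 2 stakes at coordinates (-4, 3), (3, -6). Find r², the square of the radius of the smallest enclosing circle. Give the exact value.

The smallest circle enclosing two points has them as diameter endpoints.
Centre = midpoint = (-0.5, -1.5); r² = |(-4, 3)−(3, -6)|²/4 = 130/4 = 32.5.

32.5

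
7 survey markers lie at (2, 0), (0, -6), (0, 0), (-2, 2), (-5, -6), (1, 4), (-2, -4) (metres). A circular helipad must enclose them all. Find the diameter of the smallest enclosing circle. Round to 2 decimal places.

11.66

The farthest pair is (-5, -6)–(1, 4) with squared distance 136. The circle on this segment as diameter has centre (-2, -1) and r² = 136/4 = 34.
Check (2, 0): distance² to centre = 17 ≤ 34, so it lies inside.
All remaining points lie in this disk, and no smaller disk contains both endpoints, so this is the minimum enclosing circle.
Diameter = 2r = 2√34 ≈ 11.66.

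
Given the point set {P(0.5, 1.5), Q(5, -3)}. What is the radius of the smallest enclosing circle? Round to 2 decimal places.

The smallest circle enclosing two points has them as diameter endpoints.
Centre = midpoint = (2.75, -0.75); r² = |PQ|²/4 = 40.5/4 = 10.125.
r = √(10.125) ≈ 3.18.

3.18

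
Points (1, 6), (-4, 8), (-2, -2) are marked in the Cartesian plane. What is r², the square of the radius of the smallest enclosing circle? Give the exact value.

26

Call the three points A, B, C in the order given.
Side lengths²: AB² = 29, AC² = 73, BC² = 104.
Since BC² = 104 ≥ 73 + 29 = 102, the angle opposite BC is not acute, so the smallest enclosing circle has BC as diameter.
Centre = midpoint of BC = (-3, 3), r² = 104/4 = 26.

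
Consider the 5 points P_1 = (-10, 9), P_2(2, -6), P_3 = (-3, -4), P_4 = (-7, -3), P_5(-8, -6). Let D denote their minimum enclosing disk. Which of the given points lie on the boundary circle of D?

By Welzl's lemma the MEC is supported by two points (diametrically opposite) or three points (on a circumcircle).
The farthest pair is P_1–P_2 with squared distance 369. The circle on this segment as diameter has centre (-4, 1.5) and r² = 369/4 = 92.25.
Check P_3: distance² to centre = 31.25 ≤ 92.25, so it lies inside.
All remaining points lie in this disk, and no smaller disk contains both endpoints, so this is the minimum enclosing circle.
The points at distance exactly r from the centre are P_1, P_2 — 2 points.

P_1, P_2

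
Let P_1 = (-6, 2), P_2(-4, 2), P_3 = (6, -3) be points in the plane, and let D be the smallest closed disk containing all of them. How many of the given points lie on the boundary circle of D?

Side lengths²: P_1P_2² = 4, P_1P_3² = 169, P_2P_3² = 125.
Since P_1P_3² = 169 ≥ 125 + 4 = 129, the angle opposite P_1P_3 is not acute, so the smallest enclosing circle has P_1P_3 as diameter.
Centre = midpoint of P_1P_3 = (0, -0.5), r² = 169/4 = 42.25.
The points at distance exactly r from the centre are P_1, P_3 — 2 points.

2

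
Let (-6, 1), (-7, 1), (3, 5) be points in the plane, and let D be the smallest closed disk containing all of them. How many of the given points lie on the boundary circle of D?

2

Call the three points A, B, C in the order given.
Side lengths²: AB² = 1, AC² = 97, BC² = 116.
Since BC² = 116 ≥ 97 + 1 = 98, the angle opposite BC is not acute, so the smallest enclosing circle has BC as diameter.
Centre = midpoint of BC = (-2, 3), r² = 116/4 = 29.
The points at distance exactly r from the centre are (-7, 1), (3, 5) — 2 points.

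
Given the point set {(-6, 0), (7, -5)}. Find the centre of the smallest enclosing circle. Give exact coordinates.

(0.5, -2.5)

The smallest circle enclosing two points has them as diameter endpoints.
Centre = midpoint = (0.5, -2.5); r² = |(-6, 0)−(7, -5)|²/4 = 194/4 = 48.5.
Centre = (0.5, -2.5).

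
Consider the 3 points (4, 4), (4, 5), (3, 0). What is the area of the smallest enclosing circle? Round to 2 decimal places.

Call the three points A, B, C in the order given.
Side lengths²: AB² = 1, AC² = 17, BC² = 26.
Since BC² = 26 ≥ 17 + 1 = 18, the angle opposite BC is not acute, so the smallest enclosing circle has BC as diameter.
Centre = midpoint of BC = (3.5, 2.5), r² = 26/4 = 6.5.
Area = π·r² = π·6.5 ≈ 20.42.

20.42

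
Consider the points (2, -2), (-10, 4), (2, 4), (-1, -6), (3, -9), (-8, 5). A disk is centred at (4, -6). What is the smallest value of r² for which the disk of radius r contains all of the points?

The required radius is the distance from (4, -6) to the farthest point.
Squared distances: 20, 296, 104, 25, 10, 265.
Maximum is 296, attained at (-10, 4).

296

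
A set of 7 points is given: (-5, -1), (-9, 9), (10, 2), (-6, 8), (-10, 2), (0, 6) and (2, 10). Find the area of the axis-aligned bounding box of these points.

x ranges over [-10, 10], width 20.
y ranges over [-1, 10], height 11.
Area = 20 × 11 = 220.

220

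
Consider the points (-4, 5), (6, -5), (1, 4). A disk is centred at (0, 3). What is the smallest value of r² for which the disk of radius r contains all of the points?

The required radius is the distance from (0, 3) to the farthest point.
Squared distances: 20, 100, 2.
Maximum is 100, attained at (6, -5).

100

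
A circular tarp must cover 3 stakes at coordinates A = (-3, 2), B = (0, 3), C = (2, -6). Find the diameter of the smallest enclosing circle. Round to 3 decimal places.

Side lengths²: AB² = 10, AC² = 89, BC² = 85.
Since AC² = 89 < 85 + 10 = 95, the triangle is acute, so the smallest enclosing circle is the circumcircle.
Circumcentre = (-5/58, -101/58), r² = 37825/1682.
Diameter = 2r = 2√(37825/1682) ≈ 9.484.

9.484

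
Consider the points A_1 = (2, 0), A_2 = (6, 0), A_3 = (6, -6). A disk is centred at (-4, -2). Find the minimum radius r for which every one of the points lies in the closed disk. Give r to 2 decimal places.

The required radius is the distance from (-4, -2) to the farthest point.
Squared distances: 40, 104, 116.
Maximum is 116, attained at A_3.
r = √116 ≈ 10.77.

10.77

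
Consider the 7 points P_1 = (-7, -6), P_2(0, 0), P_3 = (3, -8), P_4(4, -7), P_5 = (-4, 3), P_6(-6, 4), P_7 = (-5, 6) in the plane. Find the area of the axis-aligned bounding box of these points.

x ranges over [-7, 4], width 11.
y ranges over [-8, 6], height 14.
Area = 11 × 14 = 154.

154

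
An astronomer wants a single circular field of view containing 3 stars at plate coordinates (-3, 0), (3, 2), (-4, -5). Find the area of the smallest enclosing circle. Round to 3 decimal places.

76.969

Call the three points A, B, C in the order given.
Side lengths²: AB² = 40, AC² = 26, BC² = 98.
Since BC² = 98 ≥ 40 + 26 = 66, the angle opposite BC is not acute, so the smallest enclosing circle has BC as diameter.
Centre = midpoint of BC = (-0.5, -1.5), r² = 98/4 = 24.5.
Area = π·r² = π·24.5 ≈ 76.969.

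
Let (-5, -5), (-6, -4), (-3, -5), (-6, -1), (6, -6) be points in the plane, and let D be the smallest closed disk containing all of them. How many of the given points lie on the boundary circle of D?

The minimum enclosing circle of a finite set is fixed by two of the points (as a diameter) or three (as a circumcircle).
The farthest pair is (-6, -1)–(6, -6) with squared distance 169. The circle on this segment as diameter has centre (0, -3.5) and r² = 169/4 = 42.25.
Check (-5, -5): distance² to centre = 27.25 ≤ 42.25, so it lies inside.
All remaining points lie in this disk, and no smaller disk contains both endpoints, so this is the minimum enclosing circle.
The points at distance exactly r from the centre are (-6, -1), (6, -6) — 2 points.

2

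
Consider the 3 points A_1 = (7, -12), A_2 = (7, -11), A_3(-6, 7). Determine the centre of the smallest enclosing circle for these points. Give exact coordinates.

Side lengths²: A_1A_2² = 1, A_1A_3² = 530, A_2A_3² = 493.
Since A_1A_3² = 530 ≥ 493 + 1 = 494, the angle opposite A_1A_3 is not acute, so the smallest enclosing circle has A_1A_3 as diameter.
Centre = midpoint of A_1A_3 = (0.5, -2.5), r² = 530/4 = 132.5.
Centre = (0.5, -2.5).

(0.5, -2.5)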